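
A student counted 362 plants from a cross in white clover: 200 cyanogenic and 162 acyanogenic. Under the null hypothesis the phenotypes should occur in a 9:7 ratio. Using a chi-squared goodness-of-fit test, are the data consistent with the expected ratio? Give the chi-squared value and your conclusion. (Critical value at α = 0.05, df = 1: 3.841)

Expected counts for N = 362 under a 9:7 ratio (total parts = 16):
  cyanogenic: 362 × 9/16 = 203.625
  acyanogenic: 362 × 7/16 = 158.375
χ² = Σ (O − E)² / E
  cyanogenic: (200 − 203.625)² / 203.625 = 0.0645
  acyanogenic: (162 − 158.375)² / 158.375 = 0.0830
χ² = 0.0645 + 0.0830 = 0.1475 ≈ 0.148
Degrees of freedom = 2 − 1 = 1; critical value at α = 0.05 is 3.841.
Since 0.148 < 3.841, we fail to reject the null hypothesis — the data are consistent with the 9:7 ratio.

0.148; consistent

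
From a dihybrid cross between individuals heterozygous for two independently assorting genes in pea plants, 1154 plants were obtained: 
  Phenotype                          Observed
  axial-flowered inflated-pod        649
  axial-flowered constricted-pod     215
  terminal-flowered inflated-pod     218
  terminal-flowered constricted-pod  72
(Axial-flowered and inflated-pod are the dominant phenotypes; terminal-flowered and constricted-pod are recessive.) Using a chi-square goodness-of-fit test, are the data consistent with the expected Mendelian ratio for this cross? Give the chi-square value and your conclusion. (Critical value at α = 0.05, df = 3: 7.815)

0.021; consistent

A dihybrid F₂ with independent assortment and complete dominance at both loci gives a 9:3:3:1 phenotypic ratio.
Under the 9:3:3:1 hypothesis (Σ ratio = 16, N = 1154):
  axial-flowered inflated-pod: 1154 × 9/16 = 649.125
  axial-flowered constricted-pod: 1154 × 3/16 = 216.375
  terminal-flowered inflated-pod: 1154 × 3/16 = 216.375
  terminal-flowered constricted-pod: 1154 × 1/16 = 72.125
χ² = Σ (O − E)² / E
  axial-flowered inflated-pod: (649 − 649.125)² / 649.125 = 0.0000
  axial-flowered constricted-pod: (215 − 216.375)² / 216.375 = 0.0087
  terminal-flowered inflated-pod: (218 − 216.375)² / 216.375 = 0.0122
  terminal-flowered constricted-pod: (72 − 72.125)² / 72.125 = 0.0002
χ² = 0.0000 + 0.0087 + 0.0122 + 0.0002 = 0.0211 ≈ 0.021
Degrees of freedom = 4 − 1 = 3; critical value at α = 0.05 is 7.815.
Since 0.021 < 7.815, we fail to reject the null hypothesis — the data are consistent with the 9:3:3:1 ratio.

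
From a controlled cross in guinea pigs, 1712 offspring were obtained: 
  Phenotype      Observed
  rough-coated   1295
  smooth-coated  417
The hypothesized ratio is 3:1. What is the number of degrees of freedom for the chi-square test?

1

A goodness-of-fit test with 2 phenotype classes has df = 2 − 1 = 1.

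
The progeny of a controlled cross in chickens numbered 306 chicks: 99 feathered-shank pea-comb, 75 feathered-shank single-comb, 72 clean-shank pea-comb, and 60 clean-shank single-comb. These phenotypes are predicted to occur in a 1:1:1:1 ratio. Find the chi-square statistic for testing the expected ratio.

10.471

Expected counts for N = 306 under a 1:1:1:1 ratio (total parts = 4):
  feathered-shank pea-comb: 306 × 1/4 = 76.5
  feathered-shank single-comb: 306 × 1/4 = 76.5
  clean-shank pea-comb: 306 × 1/4 = 76.5
  clean-shank single-comb: 306 × 1/4 = 76.5
χ² = Σ (O − E)² / E
  feathered-shank pea-comb: (99 − 76.5)² / 76.5 = 6.6176
  feathered-shank single-comb: (75 − 76.5)² / 76.5 = 0.0294
  clean-shank pea-comb: (72 − 76.5)² / 76.5 = 0.2647
  clean-shank single-comb: (60 − 76.5)² / 76.5 = 3.5588
χ² = 6.6176 + 0.0294 + 0.2647 + 3.5588 = 10.4705 ≈ 10.471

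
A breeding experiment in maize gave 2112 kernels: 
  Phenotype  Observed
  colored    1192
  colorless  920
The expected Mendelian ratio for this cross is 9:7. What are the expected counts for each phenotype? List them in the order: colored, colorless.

1188, 924

Expected counts for N = 2112 under a 9:7 ratio (total parts = 16):
  colored: 2112 × 9/16 = 1188
  colorless: 2112 × 7/16 = 924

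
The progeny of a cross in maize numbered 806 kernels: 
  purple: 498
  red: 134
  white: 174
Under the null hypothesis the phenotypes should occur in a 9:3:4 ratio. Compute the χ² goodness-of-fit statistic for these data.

Total ratio parts = 16. Expected numbers out of 806:
  purple: 806 × 9/16 = 453.375
  red: 806 × 3/16 = 151.125
  white: 806 × 4/16 = 201.5
χ² = Σ (O − E)² / E
  purple: (498 − 453.375)² / 453.375 = 4.3924
  red: (134 − 151.125)² / 151.125 = 1.9406
  white: (174 − 201.5)² / 201.5 = 3.7531
χ² = 4.3924 + 1.9406 + 3.7531 = 10.0861 ≈ 10.086

10.086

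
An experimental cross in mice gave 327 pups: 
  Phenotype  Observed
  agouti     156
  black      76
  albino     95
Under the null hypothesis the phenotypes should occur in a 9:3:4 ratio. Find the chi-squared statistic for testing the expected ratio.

9.909

Total ratio parts = 16. Expected numbers out of 327:
  agouti: 327 × 9/16 = 183.9375
  black: 327 × 3/16 = 61.3125
  albino: 327 × 4/16 = 81.75
χ² = Σ (O − E)² / E
  agouti: (156 − 183.9375)² / 183.9375 = 4.2433
  black: (76 − 61.3125)² / 61.3125 = 3.5184
  albino: (95 − 81.75)² / 81.75 = 2.1476
χ² = 4.2433 + 3.5184 + 2.1476 = 9.9093 ≈ 9.909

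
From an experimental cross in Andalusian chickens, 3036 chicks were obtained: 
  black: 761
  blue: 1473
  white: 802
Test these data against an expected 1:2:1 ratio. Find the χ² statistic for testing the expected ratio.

The 1:2:1 ratio has 4 parts, so with N = 3036 the expected counts are:
  black: 3036 × 1/4 = 759
  blue: 3036 × 2/4 = 1518
  white: 3036 × 1/4 = 759
χ² = Σ (O − E)² / E
  black: (761 − 759)² / 759 = 0.0053
  blue: (1473 − 1518)² / 1518 = 1.3340
  white: (802 − 759)² / 759 = 2.4361
χ² = 0.0053 + 1.3340 + 2.4361 = 3.7754 ≈ 3.775

3.775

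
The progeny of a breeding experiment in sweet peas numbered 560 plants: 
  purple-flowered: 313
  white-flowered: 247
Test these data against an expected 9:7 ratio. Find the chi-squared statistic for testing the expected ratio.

Expected counts for N = 560 under a 9:7 ratio (total parts = 16):
  purple-flowered: 560 × 9/16 = 315
  white-flowered: 560 × 7/16 = 245
χ² = Σ (O − E)² / E
  purple-flowered: (313 − 315)² / 315 = 0.0127
  white-flowered: (247 − 245)² / 245 = 0.0163
χ² = 0.0127 + 0.0163 = 0.029

0.029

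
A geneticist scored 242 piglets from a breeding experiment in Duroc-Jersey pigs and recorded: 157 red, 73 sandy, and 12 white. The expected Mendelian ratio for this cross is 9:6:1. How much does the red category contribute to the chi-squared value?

3.201

The 9:6:1 ratio has 16 parts, so with N = 242 the expected counts are:
  red: 242 × 9/16 = 136.125
  sandy: 242 × 6/16 = 90.75
  white: 242 × 1/16 = 15.125
Contribution of red: (157 − 136.125)² / 136.125 = 3.2012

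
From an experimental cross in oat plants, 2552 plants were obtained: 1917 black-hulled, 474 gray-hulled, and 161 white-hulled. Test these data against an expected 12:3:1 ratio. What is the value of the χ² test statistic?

0.061

Expected counts for N = 2552 under a 12:3:1 ratio (total parts = 16):
  black-hulled: 2552 × 12/16 = 1914
  gray-hulled: 2552 × 3/16 = 478.5
  white-hulled: 2552 × 1/16 = 159.5
χ² = Σ (O − E)² / E
  black-hulled: (1917 − 1914)² / 1914 = 0.0047
  gray-hulled: (474 − 478.5)² / 478.5 = 0.0423
  white-hulled: (161 − 159.5)² / 159.5 = 0.0141
χ² = 0.0047 + 0.0423 + 0.0141 = 0.0611 ≈ 0.061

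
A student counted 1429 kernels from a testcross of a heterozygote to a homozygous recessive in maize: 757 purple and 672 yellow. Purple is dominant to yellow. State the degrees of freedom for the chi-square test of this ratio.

1

A testcross of a heterozygote (Aa × aa) gives a 1:1 phenotypic ratio.
A goodness-of-fit test with 2 phenotype classes has df = 2 − 1 = 1.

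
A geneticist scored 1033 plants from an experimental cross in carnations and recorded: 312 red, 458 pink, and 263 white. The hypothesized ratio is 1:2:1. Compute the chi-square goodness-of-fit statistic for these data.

17.900

Total ratio parts = 4. Expected numbers out of 1033:
  red: 1033 × 1/4 = 258.25
  pink: 1033 × 2/4 = 516.5
  white: 1033 × 1/4 = 258.25
χ² = Σ (O − E)² / E
  red: (312 − 258.25)² / 258.25 = 11.1871
  pink: (458 − 516.5)² / 516.5 = 6.6258
  white: (263 − 258.25)² / 258.25 = 0.0874
χ² = 11.1871 + 6.6258 + 0.0874 = 17.9003 ≈ 17.900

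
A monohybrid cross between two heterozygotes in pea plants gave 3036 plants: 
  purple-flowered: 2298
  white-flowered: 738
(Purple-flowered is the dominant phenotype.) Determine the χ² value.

For a monohybrid cross between heterozygotes with complete dominance, the expected phenotypic ratio is 3:1.
Total ratio parts = 4. Expected numbers out of 3036:
  purple-flowered: 3036 × 3/4 = 2277
  white-flowered: 3036 × 1/4 = 759
χ² = Σ (O − E)² / E
  purple-flowered: (2298 − 2277)² / 2277 = 0.1937
  white-flowered: (738 − 759)² / 759 = 0.5810
χ² = 0.1937 + 0.5810 = 0.7747 ≈ 0.775

0.775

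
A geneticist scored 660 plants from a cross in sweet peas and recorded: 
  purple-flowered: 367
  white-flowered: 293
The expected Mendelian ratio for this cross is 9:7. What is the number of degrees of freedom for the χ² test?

A goodness-of-fit test with 2 phenotype classes has df = 2 − 1 = 1.

1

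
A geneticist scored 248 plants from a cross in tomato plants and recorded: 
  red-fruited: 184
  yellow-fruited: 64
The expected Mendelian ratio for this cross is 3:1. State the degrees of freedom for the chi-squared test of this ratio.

1

A goodness-of-fit test with 2 phenotype classes has df = 2 − 1 = 1.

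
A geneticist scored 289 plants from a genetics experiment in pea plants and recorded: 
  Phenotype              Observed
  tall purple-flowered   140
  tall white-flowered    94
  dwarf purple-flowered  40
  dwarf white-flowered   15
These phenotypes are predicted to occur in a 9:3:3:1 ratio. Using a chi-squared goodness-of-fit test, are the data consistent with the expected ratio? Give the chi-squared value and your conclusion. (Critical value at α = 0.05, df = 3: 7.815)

36.616; not consistent

The 9:3:3:1 ratio has 16 parts, so with N = 289 the expected counts are:
  tall purple-flowered: 289 × 9/16 = 162.5625
  tall white-flowered: 289 × 3/16 = 54.1875
  dwarf purple-flowered: 289 × 3/16 = 54.1875
  dwarf white-flowered: 289 × 1/16 = 18.0625
χ² = Σ (O − E)² / E
  tall purple-flowered: (140 − 162.5625)² / 162.5625 = 3.1315
  tall white-flowered: (94 − 54.1875)² / 54.1875 = 29.2509
  dwarf purple-flowered: (40 − 54.1875)² / 54.1875 = 3.7146
  dwarf white-flowered: (15 − 18.0625)² / 18.0625 = 0.5192
χ² = 3.1315 + 29.2509 + 3.7146 + 0.5192 = 36.6162 ≈ 36.616
Degrees of freedom = 4 − 1 = 3; critical value at α = 0.05 is 7.815.
Since 36.616 > 7.815, we reject the null hypothesis — the data do not fit the 9:3:3:1 ratio.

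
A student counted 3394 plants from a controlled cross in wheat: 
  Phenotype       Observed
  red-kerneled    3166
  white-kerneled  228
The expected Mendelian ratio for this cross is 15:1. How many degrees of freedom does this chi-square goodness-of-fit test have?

A goodness-of-fit test with 2 phenotype classes has df = 2 − 1 = 1.

1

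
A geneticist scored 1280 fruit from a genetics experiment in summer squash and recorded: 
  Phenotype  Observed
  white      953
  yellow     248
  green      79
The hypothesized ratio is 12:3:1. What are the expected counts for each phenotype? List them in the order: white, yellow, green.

960, 240, 80

Expected counts for N = 1280 under a 12:3:1 ratio (total parts = 16):
  white: 1280 × 12/16 = 960
  yellow: 1280 × 3/16 = 240
  green: 1280 × 1/16 = 80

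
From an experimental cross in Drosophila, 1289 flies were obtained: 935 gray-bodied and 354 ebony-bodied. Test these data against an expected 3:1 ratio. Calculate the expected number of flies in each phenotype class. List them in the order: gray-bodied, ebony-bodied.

966.75, 322.25

The 3:1 ratio has 4 parts, so with N = 1289 the expected counts are:
  gray-bodied: 1289 × 3/4 = 966.75
  ebony-bodied: 1289 × 1/4 = 322.25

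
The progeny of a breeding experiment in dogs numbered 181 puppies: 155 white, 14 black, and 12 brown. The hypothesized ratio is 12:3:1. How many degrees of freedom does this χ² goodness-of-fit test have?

2

A goodness-of-fit test with 3 phenotype classes has df = 3 − 1 = 2.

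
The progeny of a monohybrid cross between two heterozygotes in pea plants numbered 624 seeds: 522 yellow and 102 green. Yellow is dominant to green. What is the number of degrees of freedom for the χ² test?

1

For a monohybrid cross between heterozygotes with complete dominance, the expected phenotypic ratio is 3:1.
A goodness-of-fit test with 2 phenotype classes has df = 2 − 1 = 1.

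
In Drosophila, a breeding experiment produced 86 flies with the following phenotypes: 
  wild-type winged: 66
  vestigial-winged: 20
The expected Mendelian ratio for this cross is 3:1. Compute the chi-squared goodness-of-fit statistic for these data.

The 3:1 ratio has 4 parts, so with N = 86 the expected counts are:
  wild-type winged: 86 × 3/4 = 64.5
  vestigial-winged: 86 × 1/4 = 21.5
χ² = Σ (O − E)² / E
  wild-type winged: (66 − 64.5)² / 64.5 = 0.0349
  vestigial-winged: (20 − 21.5)² / 21.5 = 0.1047
χ² = 0.0349 + 0.1047 = 0.1396 ≈ 0.140

0.140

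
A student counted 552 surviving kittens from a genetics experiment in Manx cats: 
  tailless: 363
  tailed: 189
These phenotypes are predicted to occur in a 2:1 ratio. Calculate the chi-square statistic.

The 2:1 ratio has 3 parts, so with N = 552 the expected counts are:
  tailless: 552 × 2/3 = 368
  tailed: 552 × 1/3 = 184
χ² = Σ (O − E)² / E
  tailless: (363 − 368)² / 368 = 0.0679
  tailed: (189 − 184)² / 184 = 0.1359
χ² = 0.0679 + 0.1359 = 0.2038 ≈ 0.204

0.204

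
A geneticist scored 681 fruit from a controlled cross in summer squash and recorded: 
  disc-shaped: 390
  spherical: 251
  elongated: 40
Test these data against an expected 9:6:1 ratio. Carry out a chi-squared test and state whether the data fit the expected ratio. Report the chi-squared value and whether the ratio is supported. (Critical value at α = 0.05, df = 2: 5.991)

0.355; consistent

Expected counts for N = 681 under a 9:6:1 ratio (total parts = 16):
  disc-shaped: 681 × 9/16 = 383.0625
  spherical: 681 × 6/16 = 255.375
  elongated: 681 × 1/16 = 42.5625
χ² = Σ (O − E)² / E
  disc-shaped: (390 − 383.0625)² / 383.0625 = 0.1256
  spherical: (251 − 255.375)² / 255.375 = 0.0750
  elongated: (40 − 42.5625)² / 42.5625 = 0.1543
χ² = 0.1256 + 0.0750 + 0.1543 = 0.3549 ≈ 0.355
Degrees of freedom = 3 − 1 = 2; critical value at α = 0.05 is 5.991.
Since 0.355 < 5.991, we fail to reject the null hypothesis — the data are consistent with the 9:6:1 ratio.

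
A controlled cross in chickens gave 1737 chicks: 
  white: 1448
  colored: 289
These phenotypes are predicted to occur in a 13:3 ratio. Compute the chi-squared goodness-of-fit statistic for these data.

The 13:3 ratio has 16 parts, so with N = 1737 the expected counts are:
  white: 1737 × 13/16 = 1411.3125
  colored: 1737 × 3/16 = 325.6875
χ² = Σ (O − E)² / E
  white: (1448 − 1411.3125)² / 1411.3125 = 0.9537
  colored: (289 − 325.6875)² / 325.6875 = 4.1327
χ² = 0.9537 + 4.1327 = 5.0864 ≈ 5.086

5.086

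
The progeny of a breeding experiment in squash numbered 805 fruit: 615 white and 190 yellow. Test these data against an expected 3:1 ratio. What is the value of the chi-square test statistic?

Total ratio parts = 4. Expected numbers out of 805:
  white: 805 × 3/4 = 603.75
  yellow: 805 × 1/4 = 201.25
χ² = Σ (O − E)² / E
  white: (615 − 603.75)² / 603.75 = 0.2096
  yellow: (190 − 201.25)² / 201.25 = 0.6289
χ² = 0.2096 + 0.6289 = 0.8385 ≈ 0.839

0.839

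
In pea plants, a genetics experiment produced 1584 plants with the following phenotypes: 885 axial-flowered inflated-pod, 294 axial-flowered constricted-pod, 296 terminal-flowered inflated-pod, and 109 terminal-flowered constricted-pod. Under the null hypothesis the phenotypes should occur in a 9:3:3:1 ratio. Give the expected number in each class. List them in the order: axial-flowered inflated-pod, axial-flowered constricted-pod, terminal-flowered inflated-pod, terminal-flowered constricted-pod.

Under the 9:3:3:1 hypothesis (Σ ratio = 16, N = 1584):
  axial-flowered inflated-pod: 1584 × 9/16 = 891
  axial-flowered constricted-pod: 1584 × 3/16 = 297
  terminal-flowered inflated-pod: 1584 × 3/16 = 297
  terminal-flowered constricted-pod: 1584 × 1/16 = 99

891, 297, 297, 99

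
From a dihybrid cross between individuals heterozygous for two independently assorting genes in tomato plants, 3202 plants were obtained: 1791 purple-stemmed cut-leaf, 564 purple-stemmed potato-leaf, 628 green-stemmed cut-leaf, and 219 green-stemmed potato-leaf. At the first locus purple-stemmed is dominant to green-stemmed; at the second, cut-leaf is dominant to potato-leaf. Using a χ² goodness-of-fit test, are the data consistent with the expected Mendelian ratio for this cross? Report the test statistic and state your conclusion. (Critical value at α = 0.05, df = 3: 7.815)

5.312; consistent

A dihybrid F₂ with independent assortment and complete dominance at both loci gives a 9:3:3:1 phenotypic ratio.
The 9:3:3:1 ratio has 16 parts, so with N = 3202 the expected counts are:
  purple-stemmed cut-leaf: 3202 × 9/16 = 1801.125
  purple-stemmed potato-leaf: 3202 × 3/16 = 600.375
  green-stemmed cut-leaf: 3202 × 3/16 = 600.375
  green-stemmed potato-leaf: 3202 × 1/16 = 200.125
χ² = Σ (O − E)² / E
  purple-stemmed cut-leaf: (1791 − 1801.125)² / 1801.125 = 0.0569
  purple-stemmed potato-leaf: (564 − 600.375)² / 600.375 = 2.2039
  green-stemmed cut-leaf: (628 − 600.375)² / 600.375 = 1.2711
  green-stemmed potato-leaf: (219 − 200.125)² / 200.125 = 1.7802
χ² = 0.0569 + 2.2039 + 1.2711 + 1.7802 = 5.3121 ≈ 5.312
Degrees of freedom = 4 − 1 = 3; critical value at α = 0.05 is 7.815.
Since 5.312 < 7.815, we fail to reject the null hypothesis — the data are consistent with the 9:3:3:1 ratio.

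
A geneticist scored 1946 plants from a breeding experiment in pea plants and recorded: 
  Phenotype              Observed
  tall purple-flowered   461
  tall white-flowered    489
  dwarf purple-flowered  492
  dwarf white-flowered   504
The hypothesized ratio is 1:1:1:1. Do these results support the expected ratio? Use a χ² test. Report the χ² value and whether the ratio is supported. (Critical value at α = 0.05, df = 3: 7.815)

2.041; consistent

Expected counts for N = 1946 under a 1:1:1:1 ratio (total parts = 4):
  tall purple-flowered: 1946 × 1/4 = 486.5
  tall white-flowered: 1946 × 1/4 = 486.5
  dwarf purple-flowered: 1946 × 1/4 = 486.5
  dwarf white-flowered: 1946 × 1/4 = 486.5
χ² = Σ (O − E)² / E
  tall purple-flowered: (461 − 486.5)² / 486.5 = 1.3366
  tall white-flowered: (489 − 486.5)² / 486.5 = 0.0128
  dwarf purple-flowered: (492 − 486.5)² / 486.5 = 0.0622
  dwarf white-flowered: (504 − 486.5)² / 486.5 = 0.6295
χ² = 1.3366 + 0.0128 + 0.0622 + 0.6295 = 2.0411 ≈ 2.041
Degrees of freedom = 4 − 1 = 3; critical value at α = 0.05 is 7.815.
Since 2.041 < 7.815, we fail to reject the null hypothesis — the data are consistent with the 1:1:1:1 ratio.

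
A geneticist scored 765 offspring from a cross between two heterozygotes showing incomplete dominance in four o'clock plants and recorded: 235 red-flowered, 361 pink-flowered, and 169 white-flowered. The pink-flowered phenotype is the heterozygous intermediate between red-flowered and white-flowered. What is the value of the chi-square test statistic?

With incomplete dominance, a heterozygote × heterozygote cross gives a 1:2:1 phenotypic ratio.
Total ratio parts = 4. Expected numbers out of 765:
  red-flowered: 765 × 1/4 = 191.25
  pink-flowered: 765 × 2/4 = 382.5
  white-flowered: 765 × 1/4 = 191.25
χ² = Σ (O − E)² / E
  red-flowered: (235 − 191.25)² / 191.25 = 10.0082
  pink-flowered: (361 − 382.5)² / 382.5 = 1.2085
  white-flowered: (169 − 191.25)² / 191.25 = 2.5886
χ² = 10.0082 + 1.2085 + 2.5886 = 13.8053 ≈ 13.805

13.805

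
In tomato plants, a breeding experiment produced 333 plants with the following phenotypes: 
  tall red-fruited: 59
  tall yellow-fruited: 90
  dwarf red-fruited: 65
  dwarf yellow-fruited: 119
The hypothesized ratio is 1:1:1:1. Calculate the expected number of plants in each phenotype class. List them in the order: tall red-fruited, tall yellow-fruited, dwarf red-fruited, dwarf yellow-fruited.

83.25, 83.25, 83.25, 83.25

Under the 1:1:1:1 hypothesis (Σ ratio = 4, N = 333):
  tall red-fruited: 333 × 1/4 = 83.25
  tall yellow-fruited: 333 × 1/4 = 83.25
  dwarf red-fruited: 333 × 1/4 = 83.25
  dwarf yellow-fruited: 333 × 1/4 = 83.25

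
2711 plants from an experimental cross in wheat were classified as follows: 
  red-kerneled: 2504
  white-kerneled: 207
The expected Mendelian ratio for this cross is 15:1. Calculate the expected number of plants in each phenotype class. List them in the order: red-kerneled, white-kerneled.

The 15:1 ratio has 16 parts, so with N = 2711 the expected counts are:
  red-kerneled: 2711 × 15/16 = 2541.5625
  white-kerneled: 2711 × 1/16 = 169.4375

2541.5625, 169.4375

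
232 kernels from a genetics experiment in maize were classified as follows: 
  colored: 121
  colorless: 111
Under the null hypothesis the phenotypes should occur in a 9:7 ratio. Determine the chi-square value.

The 9:7 ratio has 16 parts, so with N = 232 the expected counts are:
  colored: 232 × 9/16 = 130.5
  colorless: 232 × 7/16 = 101.5
χ² = Σ (O − E)² / E
  colored: (121 − 130.5)² / 130.5 = 0.6916
  colorless: (111 − 101.5)² / 101.5 = 0.8892
χ² = 0.6916 + 0.8892 = 1.5808 ≈ 1.581

1.581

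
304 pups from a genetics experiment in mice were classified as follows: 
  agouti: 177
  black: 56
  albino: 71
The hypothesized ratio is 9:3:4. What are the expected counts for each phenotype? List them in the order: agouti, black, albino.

Total ratio parts = 16. Expected numbers out of 304:
  agouti: 304 × 9/16 = 171
  black: 304 × 3/16 = 57
  albino: 304 × 4/16 = 76

171, 57, 76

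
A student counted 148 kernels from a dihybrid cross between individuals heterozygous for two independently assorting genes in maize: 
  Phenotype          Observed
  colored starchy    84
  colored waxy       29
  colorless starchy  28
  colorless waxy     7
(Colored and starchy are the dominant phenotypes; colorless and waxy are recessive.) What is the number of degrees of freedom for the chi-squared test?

3

A dihybrid F₂ with independent assortment and complete dominance at both loci gives a 9:3:3:1 phenotypic ratio.
A goodness-of-fit test with 4 phenotype classes has df = 4 − 1 = 3.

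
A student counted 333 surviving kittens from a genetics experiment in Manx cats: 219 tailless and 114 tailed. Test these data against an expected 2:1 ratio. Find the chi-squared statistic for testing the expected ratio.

0.122

Total ratio parts = 3. Expected numbers out of 333:
  tailless: 333 × 2/3 = 222
  tailed: 333 × 1/3 = 111
χ² = Σ (O − E)² / E
  tailless: (219 − 222)² / 222 = 0.0405
  tailed: (114 − 111)² / 111 = 0.0811
χ² = 0.0405 + 0.0811 = 0.1216 ≈ 0.122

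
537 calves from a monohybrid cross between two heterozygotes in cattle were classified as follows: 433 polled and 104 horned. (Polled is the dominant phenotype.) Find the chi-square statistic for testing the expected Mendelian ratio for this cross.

For a monohybrid cross between heterozygotes with complete dominance, the expected phenotypic ratio is 3:1.
The 3:1 ratio has 4 parts, so with N = 537 the expected counts are:
  polled: 537 × 3/4 = 402.75
  horned: 537 × 1/4 = 134.25
χ² = Σ (O − E)² / E
  polled: (433 − 402.75)² / 402.75 = 2.2720
  horned: (104 − 134.25)² / 134.25 = 6.8161
χ² = 2.2720 + 6.8161 = 9.0881 ≈ 9.088

9.088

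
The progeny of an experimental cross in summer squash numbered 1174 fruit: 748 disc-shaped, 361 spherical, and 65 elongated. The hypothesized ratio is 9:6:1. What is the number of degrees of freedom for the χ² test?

2

A goodness-of-fit test with 3 phenotype classes has df = 3 − 1 = 2.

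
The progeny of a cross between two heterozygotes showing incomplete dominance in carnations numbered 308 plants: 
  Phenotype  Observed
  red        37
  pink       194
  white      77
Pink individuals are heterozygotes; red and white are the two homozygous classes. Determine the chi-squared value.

31.169

With incomplete dominance, a heterozygote × heterozygote cross gives a 1:2:1 phenotypic ratio.
Expected counts for N = 308 under a 1:2:1 ratio (total parts = 4):
  red: 308 × 1/4 = 77
  pink: 308 × 2/4 = 154
  white: 308 × 1/4 = 77
χ² = Σ (O − E)² / E
  red: (37 − 77)² / 77 = 20.7792
  pink: (194 − 154)² / 154 = 10.3896
  white: (77 − 77)² / 77 = 0.0000
χ² = 20.7792 + 10.3896 + 0.0000 = 31.1688 ≈ 31.169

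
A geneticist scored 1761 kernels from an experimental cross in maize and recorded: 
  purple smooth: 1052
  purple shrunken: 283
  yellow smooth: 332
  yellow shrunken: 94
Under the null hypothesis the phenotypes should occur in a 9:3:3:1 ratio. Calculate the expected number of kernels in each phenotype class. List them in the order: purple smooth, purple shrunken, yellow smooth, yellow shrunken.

Expected counts for N = 1761 under a 9:3:3:1 ratio (total parts = 16):
  purple smooth: 1761 × 9/16 = 990.5625
  purple shrunken: 1761 × 3/16 = 330.1875
  yellow smooth: 1761 × 3/16 = 330.1875
  yellow shrunken: 1761 × 1/16 = 110.0625

990.5625, 330.1875, 330.1875, 110.0625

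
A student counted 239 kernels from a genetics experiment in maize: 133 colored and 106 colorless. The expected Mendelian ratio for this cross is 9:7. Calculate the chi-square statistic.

0.035

Total ratio parts = 16. Expected numbers out of 239:
  colored: 239 × 9/16 = 134.4375
  colorless: 239 × 7/16 = 104.5625
χ² = Σ (O − E)² / E
  colored: (133 − 134.4375)² / 134.4375 = 0.0154
  colorless: (106 − 104.5625)² / 104.5625 = 0.0198
χ² = 0.0154 + 0.0198 = 0.0352 ≈ 0.035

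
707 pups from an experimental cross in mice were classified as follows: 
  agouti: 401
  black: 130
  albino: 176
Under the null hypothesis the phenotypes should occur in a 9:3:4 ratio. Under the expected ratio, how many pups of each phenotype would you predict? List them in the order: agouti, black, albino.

397.6875, 132.5625, 176.75

The 9:3:4 ratio has 16 parts, so with N = 707 the expected counts are:
  agouti: 707 × 9/16 = 397.6875
  black: 707 × 3/16 = 132.5625
  albino: 707 × 4/16 = 176.75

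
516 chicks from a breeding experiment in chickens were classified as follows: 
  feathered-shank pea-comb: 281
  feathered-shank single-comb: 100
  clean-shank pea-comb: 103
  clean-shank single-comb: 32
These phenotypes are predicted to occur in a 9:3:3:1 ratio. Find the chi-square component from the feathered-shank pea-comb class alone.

The 9:3:3:1 ratio has 16 parts, so with N = 516 the expected counts are:
  feathered-shank pea-comb: 516 × 9/16 = 290.25
  feathered-shank single-comb: 516 × 3/16 = 96.75
  clean-shank pea-comb: 516 × 3/16 = 96.75
  clean-shank single-comb: 516 × 1/16 = 32.25
Contribution of feathered-shank pea-comb: (281 − 290.25)² / 290.25 = 0.2948

0.295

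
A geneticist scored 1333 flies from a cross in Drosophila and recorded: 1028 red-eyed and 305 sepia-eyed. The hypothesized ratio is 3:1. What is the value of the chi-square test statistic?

Under the 3:1 hypothesis (Σ ratio = 4, N = 1333):
  red-eyed: 1333 × 3/4 = 999.75
  sepia-eyed: 1333 × 1/4 = 333.25
χ² = Σ (O − E)² / E
  red-eyed: (1028 − 999.75)² / 999.75 = 0.7983
  sepia-eyed: (305 − 333.25)² / 333.25 = 2.3948
χ² = 0.7983 + 2.3948 = 3.1931 ≈ 3.193

3.193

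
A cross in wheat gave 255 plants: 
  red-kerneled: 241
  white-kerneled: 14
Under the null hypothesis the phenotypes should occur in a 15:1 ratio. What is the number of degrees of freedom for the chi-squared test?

1

A goodness-of-fit test with 2 phenotype classes has df = 2 − 1 = 1.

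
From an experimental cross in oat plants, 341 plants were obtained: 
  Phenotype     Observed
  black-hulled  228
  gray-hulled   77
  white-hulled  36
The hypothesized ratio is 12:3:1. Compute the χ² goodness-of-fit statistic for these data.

15.802

The 12:3:1 ratio has 16 parts, so with N = 341 the expected counts are:
  black-hulled: 341 × 12/16 = 255.75
  gray-hulled: 341 × 3/16 = 63.9375
  white-hulled: 341 × 1/16 = 21.3125
χ² = Σ (O − E)² / E
  black-hulled: (228 − 255.75)² / 255.75 = 3.0110
  gray-hulled: (77 − 63.9375)² / 63.9375 = 2.6687
  white-hulled: (36 − 21.3125)² / 21.3125 = 10.1219
χ² = 3.0110 + 2.6687 + 10.1219 = 15.8016 ≈ 15.802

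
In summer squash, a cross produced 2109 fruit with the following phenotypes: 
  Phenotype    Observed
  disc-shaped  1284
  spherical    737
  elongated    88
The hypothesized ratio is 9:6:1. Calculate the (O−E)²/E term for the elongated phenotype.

14.563

Under the 9:6:1 hypothesis (Σ ratio = 16, N = 2109):
  disc-shaped: 2109 × 9/16 = 1186.3125
  spherical: 2109 × 6/16 = 790.875
  elongated: 2109 × 1/16 = 131.8125
Contribution of elongated: (88 − 131.8125)² / 131.8125 = 14.5626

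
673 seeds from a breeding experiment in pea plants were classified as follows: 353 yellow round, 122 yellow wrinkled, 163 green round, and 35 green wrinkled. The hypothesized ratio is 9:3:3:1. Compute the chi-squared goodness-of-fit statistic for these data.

13.790

Total ratio parts = 16. Expected numbers out of 673:
  yellow round: 673 × 9/16 = 378.5625
  yellow wrinkled: 673 × 3/16 = 126.1875
  green round: 673 × 3/16 = 126.1875
  green wrinkled: 673 × 1/16 = 42.0625
χ² = Σ (O − E)² / E
  yellow round: (353 − 378.5625)² / 378.5625 = 1.7261
  yellow wrinkled: (122 − 126.1875)² / 126.1875 = 0.1390
  green round: (163 − 126.1875)² / 126.1875 = 10.7393
  green wrinkled: (35 − 42.0625)² / 42.0625 = 1.1858
χ² = 1.7261 + 0.1390 + 10.7393 + 1.1858 = 13.7902 ≈ 13.790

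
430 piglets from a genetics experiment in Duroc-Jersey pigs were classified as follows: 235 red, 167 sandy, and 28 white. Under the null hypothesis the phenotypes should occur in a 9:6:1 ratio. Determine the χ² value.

Expected counts for N = 430 under a 9:6:1 ratio (total parts = 16):
  red: 430 × 9/16 = 241.875
  sandy: 430 × 6/16 = 161.25
  white: 430 × 1/16 = 26.875
χ² = Σ (O − E)² / E
  red: (235 − 241.875)² / 241.875 = 0.1954
  sandy: (167 − 161.25)² / 161.25 = 0.2050
  white: (28 − 26.875)² / 26.875 = 0.0471
χ² = 0.1954 + 0.2050 + 0.0471 = 0.4475 ≈ 0.448

0.448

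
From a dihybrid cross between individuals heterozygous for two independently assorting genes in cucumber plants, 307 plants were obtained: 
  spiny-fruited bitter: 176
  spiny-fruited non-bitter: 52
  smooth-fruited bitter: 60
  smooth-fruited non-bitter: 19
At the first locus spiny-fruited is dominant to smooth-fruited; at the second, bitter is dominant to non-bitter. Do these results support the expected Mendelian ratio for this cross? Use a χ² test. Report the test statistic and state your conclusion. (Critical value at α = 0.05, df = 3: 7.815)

0.706; consistent

A dihybrid F₂ with independent assortment and complete dominance at both loci gives a 9:3:3:1 phenotypic ratio.
Total ratio parts = 16. Expected numbers out of 307:
  spiny-fruited bitter: 307 × 9/16 = 172.6875
  spiny-fruited non-bitter: 307 × 3/16 = 57.5625
  smooth-fruited bitter: 307 × 3/16 = 57.5625
  smooth-fruited non-bitter: 307 × 1/16 = 19.1875
χ² = Σ (O − E)² / E
  spiny-fruited bitter: (176 − 172.6875)² / 172.6875 = 0.0635
  spiny-fruited non-bitter: (52 − 57.5625)² / 57.5625 = 0.5375
  smooth-fruited bitter: (60 − 57.5625)² / 57.5625 = 0.1032
  smooth-fruited non-bitter: (19 − 19.1875)² / 19.1875 = 0.0018
χ² = 0.0635 + 0.5375 + 0.1032 + 0.0018 = 0.706
Degrees of freedom = 4 − 1 = 3; critical value at α = 0.05 is 7.815.
Since 0.706 < 7.815, we fail to reject the null hypothesis — the data are consistent with the 9:3:3:1 ratio.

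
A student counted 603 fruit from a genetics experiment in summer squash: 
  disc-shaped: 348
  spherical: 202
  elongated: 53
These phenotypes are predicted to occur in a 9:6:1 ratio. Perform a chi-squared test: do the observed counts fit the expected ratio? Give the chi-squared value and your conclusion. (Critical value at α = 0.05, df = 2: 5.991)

Total ratio parts = 16. Expected numbers out of 603:
  disc-shaped: 603 × 9/16 = 339.1875
  spherical: 603 × 6/16 = 226.125
  elongated: 603 × 1/16 = 37.6875
χ² = Σ (O − E)² / E
  disc-shaped: (348 − 339.1875)² / 339.1875 = 0.2290
  spherical: (202 − 226.125)² / 226.125 = 2.5739
  elongated: (53 − 37.6875)² / 37.6875 = 6.2215
χ² = 0.2290 + 2.5739 + 6.2215 = 9.0244 ≈ 9.024
Degrees of freedom = 3 − 1 = 2; critical value at α = 0.05 is 5.991.
Since 9.024 > 5.991, we reject the null hypothesis — the data do not fit the 9:6:1 ratio.

9.024; not consistent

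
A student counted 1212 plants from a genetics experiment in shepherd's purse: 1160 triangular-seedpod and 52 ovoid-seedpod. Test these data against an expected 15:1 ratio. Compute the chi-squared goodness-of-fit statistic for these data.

Under the 15:1 hypothesis (Σ ratio = 16, N = 1212):
  triangular-seedpod: 1212 × 15/16 = 1136.25
  ovoid-seedpod: 1212 × 1/16 = 75.75
χ² = Σ (O − E)² / E
  triangular-seedpod: (1160 − 1136.25)² / 1136.25 = 0.4964
  ovoid-seedpod: (52 − 75.75)² / 75.75 = 7.4464
χ² = 0.4964 + 7.4464 = 7.9428 ≈ 7.943

7.943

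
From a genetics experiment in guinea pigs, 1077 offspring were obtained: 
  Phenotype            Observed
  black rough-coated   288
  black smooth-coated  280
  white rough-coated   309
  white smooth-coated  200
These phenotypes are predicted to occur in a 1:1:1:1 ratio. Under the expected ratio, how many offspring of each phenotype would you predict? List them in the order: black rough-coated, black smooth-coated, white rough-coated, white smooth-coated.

Under the 1:1:1:1 hypothesis (Σ ratio = 4, N = 1077):
  black rough-coated: 1077 × 1/4 = 269.25
  black smooth-coated: 1077 × 1/4 = 269.25
  white rough-coated: 1077 × 1/4 = 269.25
  white smooth-coated: 1077 × 1/4 = 269.25

269.25, 269.25, 269.25, 269.25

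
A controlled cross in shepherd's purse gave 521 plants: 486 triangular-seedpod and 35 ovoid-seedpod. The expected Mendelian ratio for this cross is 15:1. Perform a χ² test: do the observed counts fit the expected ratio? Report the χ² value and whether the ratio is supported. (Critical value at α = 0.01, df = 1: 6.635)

The 15:1 ratio has 16 parts, so with N = 521 the expected counts are:
  triangular-seedpod: 521 × 15/16 = 488.4375
  ovoid-seedpod: 521 × 1/16 = 32.5625
χ² = Σ (O − E)² / E
  triangular-seedpod: (486 − 488.4375)² / 488.4375 = 0.0122
  ovoid-seedpod: (35 − 32.5625)² / 32.5625 = 0.1825
χ² = 0.0122 + 0.1825 = 0.1947 ≈ 0.195
Degrees of freedom = 2 − 1 = 1; critical value at α = 0.01 is 6.635.
Since 0.195 < 6.635, we fail to reject the null hypothesis — the data are consistent with the 15:1 ratio.

0.195; consistent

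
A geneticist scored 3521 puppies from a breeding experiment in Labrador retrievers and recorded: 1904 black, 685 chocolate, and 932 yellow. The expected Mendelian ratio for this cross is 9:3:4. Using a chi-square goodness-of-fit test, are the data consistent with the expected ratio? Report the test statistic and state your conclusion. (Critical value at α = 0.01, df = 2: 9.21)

6.935; consistent

The 9:3:4 ratio has 16 parts, so with N = 3521 the expected counts are:
  black: 3521 × 9/16 = 1980.5625
  chocolate: 3521 × 3/16 = 660.1875
  yellow: 3521 × 4/16 = 880.25
χ² = Σ (O − E)² / E
  black: (1904 − 1980.5625)² / 1980.5625 = 2.9597
  chocolate: (685 − 660.1875)² / 660.1875 = 0.9326
  yellow: (932 − 880.25)² / 880.25 = 3.0424
χ² = 2.9597 + 0.9326 + 3.0424 = 6.9347 ≈ 6.935
Degrees of freedom = 3 − 1 = 2; critical value at α = 0.01 is 9.21.
Since 6.935 < 9.21, we fail to reject the null hypothesis — the data are consistent with the 9:3:4 ratio.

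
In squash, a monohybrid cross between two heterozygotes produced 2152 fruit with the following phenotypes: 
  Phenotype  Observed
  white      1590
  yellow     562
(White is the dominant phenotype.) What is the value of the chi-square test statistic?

1.428

For a monohybrid cross between heterozygotes with complete dominance, the expected phenotypic ratio is 3:1.
Expected counts for N = 2152 under a 3:1 ratio (total parts = 4):
  white: 2152 × 3/4 = 1614
  yellow: 2152 × 1/4 = 538
χ² = Σ (O − E)² / E
  white: (1590 − 1614)² / 1614 = 0.3569
  yellow: (562 − 538)² / 538 = 1.0706
χ² = 0.3569 + 1.0706 = 1.4275 ≈ 1.428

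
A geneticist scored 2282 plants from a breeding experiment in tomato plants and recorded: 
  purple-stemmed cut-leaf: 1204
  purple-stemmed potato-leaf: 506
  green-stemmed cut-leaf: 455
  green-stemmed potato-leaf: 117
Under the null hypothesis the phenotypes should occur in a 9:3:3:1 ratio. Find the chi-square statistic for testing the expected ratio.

Under the 9:3:3:1 hypothesis (Σ ratio = 16, N = 2282):
  purple-stemmed cut-leaf: 2282 × 9/16 = 1283.625
  purple-stemmed potato-leaf: 2282 × 3/16 = 427.875
  green-stemmed cut-leaf: 2282 × 3/16 = 427.875
  green-stemmed potato-leaf: 2282 × 1/16 = 142.625
χ² = Σ (O − E)² / E
  purple-stemmed cut-leaf: (1204 − 1283.625)² / 1283.625 = 4.9392
  purple-stemmed potato-leaf: (506 − 427.875)² / 427.875 = 14.2647
  green-stemmed cut-leaf: (455 − 427.875)² / 427.875 = 1.7196
  green-stemmed potato-leaf: (117 − 142.625)² / 142.625 = 4.6040
χ² = 4.9392 + 14.2647 + 1.7196 + 4.6040 = 25.5275 ≈ 25.528

25.528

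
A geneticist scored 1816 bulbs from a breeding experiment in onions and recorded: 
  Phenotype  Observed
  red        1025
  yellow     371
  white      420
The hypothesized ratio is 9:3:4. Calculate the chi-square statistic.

Expected counts for N = 1816 under a 9:3:4 ratio (total parts = 16):
  red: 1816 × 9/16 = 1021.5
  yellow: 1816 × 3/16 = 340.5
  white: 1816 × 4/16 = 454
χ² = Σ (O − E)² / E
  red: (1025 − 1021.5)² / 1021.5 = 0.0120
  yellow: (371 − 340.5)² / 340.5 = 2.7320
  white: (420 − 454)² / 454 = 2.5463
χ² = 0.0120 + 2.7320 + 2.5463 = 5.2903 ≈ 5.290

5.290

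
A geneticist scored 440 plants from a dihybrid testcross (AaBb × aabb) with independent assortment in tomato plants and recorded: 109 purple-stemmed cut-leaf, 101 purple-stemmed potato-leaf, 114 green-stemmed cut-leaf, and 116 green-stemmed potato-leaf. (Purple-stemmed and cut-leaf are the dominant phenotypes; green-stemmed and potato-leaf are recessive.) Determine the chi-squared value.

1.218

A dihybrid testcross with independent assortment gives a 1:1:1:1 ratio.
The 1:1:1:1 ratio has 4 parts, so with N = 440 the expected counts are:
  purple-stemmed cut-leaf: 440 × 1/4 = 110
  purple-stemmed potato-leaf: 440 × 1/4 = 110
  green-stemmed cut-leaf: 440 × 1/4 = 110
  green-stemmed potato-leaf: 440 × 1/4 = 110
χ² = Σ (O − E)² / E
  purple-stemmed cut-leaf: (109 − 110)² / 110 = 0.0091
  purple-stemmed potato-leaf: (101 − 110)² / 110 = 0.7364
  green-stemmed cut-leaf: (114 − 110)² / 110 = 0.1455
  green-stemmed potato-leaf: (116 − 110)² / 110 = 0.3273
χ² = 0.0091 + 0.7364 + 0.1455 + 0.3273 = 1.2183 ≈ 1.218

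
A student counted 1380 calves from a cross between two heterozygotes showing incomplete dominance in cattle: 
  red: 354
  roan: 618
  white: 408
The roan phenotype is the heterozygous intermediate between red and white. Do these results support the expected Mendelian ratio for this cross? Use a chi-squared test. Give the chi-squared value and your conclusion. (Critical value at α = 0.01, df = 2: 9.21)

With incomplete dominance, a heterozygote × heterozygote cross gives a 1:2:1 phenotypic ratio.
Under the 1:2:1 hypothesis (Σ ratio = 4, N = 1380):
  red: 1380 × 1/4 = 345
  roan: 1380 × 2/4 = 690
  white: 1380 × 1/4 = 345
χ² = Σ (O − E)² / E
  red: (354 − 345)² / 345 = 0.2348
  roan: (618 − 690)² / 690 = 7.5130
  white: (408 − 345)² / 345 = 11.5043
χ² = 0.2348 + 7.5130 + 11.5043 = 19.2521 ≈ 19.252
Degrees of freedom = 3 − 1 = 2; critical value at α = 0.01 is 9.21.
Since 19.252 > 9.21, we reject the null hypothesis — the data do not fit the 1:2:1 ratio.

19.252; not consistent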